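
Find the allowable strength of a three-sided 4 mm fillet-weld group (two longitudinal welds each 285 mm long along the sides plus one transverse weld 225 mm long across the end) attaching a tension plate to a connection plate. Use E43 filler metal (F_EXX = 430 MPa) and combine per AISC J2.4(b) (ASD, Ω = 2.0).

R_n/Ω ≈ 300 kN

t_e = 0.707 × 4 = 2.828 mm.
R_nwl = 0.6 × 430 × 2.828 × 570 × 10⁻³ = 415.9 kN (longitudinal, 2 welds).
R_nwt = 0.6 × 430 × 2.828 × 225 × 10⁻³ = 164.2 kN (transverse, base value).
(i) R_nwl + R_nwt = 580.1 kN; (ii) 0.85 R_nwl + 1.5 R_nwt = 599.8 kN.
R_n = max = 599.8 kN [governs: (ii)]; R_n/Ω = 299.9 kN.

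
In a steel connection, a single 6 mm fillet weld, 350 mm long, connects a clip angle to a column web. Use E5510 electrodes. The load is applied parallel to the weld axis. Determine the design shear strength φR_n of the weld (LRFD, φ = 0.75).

φR_n ≈ 367 kN

E55XX → F_EXX = 550 MPa.
Effective throat t_e = 0.707 × 6 = 4.242 mm.
Total length L = 350 mm; A_we = 4.242 × 350 = 1485 mm².
F_nw = 0.6 F_EXX = 0.6 × 550 = 330 MPa.
φR_n = 0.75 × 330 × 1485 × 10⁻³ = 367.5 kN.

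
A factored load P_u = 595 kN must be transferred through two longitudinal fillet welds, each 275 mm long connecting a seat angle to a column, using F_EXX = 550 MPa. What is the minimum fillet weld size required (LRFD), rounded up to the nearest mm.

w = 7 mm

Total weld length L = 550 mm.
Required throat t_e = P_u / (φ × 0.6 F_EXX × L) = 595 / (0.75 × 0.6 × 550 × 550 × 10⁻³) = 4.371 mm.
Required leg w = t_e / 0.707 = 6.182 mm → use 7 mm.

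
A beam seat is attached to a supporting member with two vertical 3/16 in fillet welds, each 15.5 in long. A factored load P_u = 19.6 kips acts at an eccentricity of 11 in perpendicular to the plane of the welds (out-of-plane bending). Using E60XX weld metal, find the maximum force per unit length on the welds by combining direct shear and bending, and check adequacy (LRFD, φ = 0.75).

f_max ≈ 2.77 kip/in; adequate

E60XX → F_EXX = 60 ksi.
L_w = 2 × 15.5 = 31 in; section modulus (unit throat) S = 2 × L²/6 = 80.08 in².
Direct shear f_v = P/L_w = 19.6/31 = 0.6323 kip/in.
Moment M = P × e = 19.6 × 11 = 215.6 kip·in; bending f_b = M/S = 2.692 kip/in.
f_max = √(f_v² + f_b²) = √(0.6323² + 2.692²) = 2.765 kip/in.
φr_n = 0.75 × 0.6 × 60 × (0.707 × 0.1875) = 3.579 kip/in → adequate.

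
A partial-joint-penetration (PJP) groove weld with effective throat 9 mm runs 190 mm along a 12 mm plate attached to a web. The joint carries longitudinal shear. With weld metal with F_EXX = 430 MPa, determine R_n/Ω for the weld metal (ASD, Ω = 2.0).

Effective throat (given) t_e = 9 mm.
A_we = 9 × 190 = 1710 mm².
F_nw = 0.6 F_EXX = 258 MPa.
R_n/Ω = (258 × 1710) / 2.0 × 10⁻³ = 220.6 kN.

R_n/Ω ≈ 221 kN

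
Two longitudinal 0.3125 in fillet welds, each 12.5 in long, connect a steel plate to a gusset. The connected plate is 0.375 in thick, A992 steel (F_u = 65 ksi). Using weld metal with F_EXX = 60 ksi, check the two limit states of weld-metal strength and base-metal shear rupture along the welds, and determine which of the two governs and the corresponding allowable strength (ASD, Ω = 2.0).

R_n/Ω ≈ 99.4 kips (weld metal governs)

t_e = 0.707 × 0.3125 = 0.2209 in; L = 25 in.
Weld metal: R_n/Ω = (1/2.0) × 0.6 × 60 × 0.2209 × 25 = 99.42 kips.
Base metal (shear rupture): R_n/Ω = (1/2.0) × 0.6 × 65 × 0.375 × 25 = 182.8 kips.
Governing: weld metal.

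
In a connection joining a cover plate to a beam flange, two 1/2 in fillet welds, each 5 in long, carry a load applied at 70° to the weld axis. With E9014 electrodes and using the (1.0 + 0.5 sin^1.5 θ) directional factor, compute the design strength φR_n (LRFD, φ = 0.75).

E90XX → F_EXX = 90 ksi.
t_e = 0.707 × 0.5 = 0.3535 in; A_we = 0.3535 × 10 = 3.535 in².
Directional factor: 1.0 + 0.5 sin^1.5(70°) = 1.455.
F_nw = 0.6 × 90 × 1.455 = 78.59 ksi.
φR_n = 0.75 × 78.59 × 3.535 = 208.4 kip.

φR_n ≈ 208 kip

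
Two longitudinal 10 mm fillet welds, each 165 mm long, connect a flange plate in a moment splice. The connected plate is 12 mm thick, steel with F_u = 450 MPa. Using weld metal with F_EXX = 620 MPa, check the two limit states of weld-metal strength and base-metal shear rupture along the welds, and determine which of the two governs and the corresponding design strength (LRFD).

φR_n ≈ 651 kN (weld metal governs)

t_e = 0.707 × 10 = 7.07 mm; L = 330 mm.
Weld metal: φR_n = 0.75 × 0.6 × 620 × 7.07 × 330 × 10⁻³ = 650.9 kN.
Base metal (shear rupture): φR_n = 0.75 × 0.6 × 450 × 12 × 330 × 10⁻³ = 801.9 kN.
Governing: weld metal.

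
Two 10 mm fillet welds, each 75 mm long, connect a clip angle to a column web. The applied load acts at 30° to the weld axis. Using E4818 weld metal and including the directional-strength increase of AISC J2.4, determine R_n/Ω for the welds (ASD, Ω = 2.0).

E48XX → F_EXX = 480 MPa.
t_e = 0.707 × 10 = 7.07 mm; A_we = 7.07 × 150 = 1060 mm².
Directional factor: 1.0 + 0.5 sin^1.5(30°) = 1.177.
F_nw = 0.6 × 480 × 1.177 = 338.9 MPa.
R_n/Ω = (338.9 × 1060) / 2.0 × 10⁻³ = 179.7 kN.

R_n/Ω ≈ 180 kN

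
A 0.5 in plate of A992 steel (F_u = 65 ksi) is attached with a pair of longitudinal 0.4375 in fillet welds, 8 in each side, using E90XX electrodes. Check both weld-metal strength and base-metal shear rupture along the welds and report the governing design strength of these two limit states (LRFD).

φR_n ≈ 200 kip (weld metal governs)

E90XX → F_EXX = 90 ksi.
t_e = 0.707 × 0.4375 = 0.3093 in; L = 16 in.
Weld metal: φR_n = 0.75 × 0.6 × 90 × 0.3093 × 16 = 200.4 kip.
Base metal (shear rupture): φR_n = 0.75 × 0.6 × 65 × 0.5 × 16 = 234 kip.
Governing: weld metal.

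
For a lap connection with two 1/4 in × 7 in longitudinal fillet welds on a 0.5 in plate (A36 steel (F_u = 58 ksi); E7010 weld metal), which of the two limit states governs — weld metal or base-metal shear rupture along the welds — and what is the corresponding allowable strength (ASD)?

R_n/Ω ≈ 52 kip (weld metal governs)

E70XX → F_EXX = 70 ksi.
t_e = 0.707 × 0.25 = 0.1767 in; L = 14 in.
Weld metal: R_n/Ω = (1/2.0) × 0.6 × 70 × 0.1767 × 14 = 51.96 kip.
Base metal (shear rupture): R_n/Ω = (1/2.0) × 0.6 × 58 × 0.5 × 14 = 121.8 kip.
Governing: weld metal.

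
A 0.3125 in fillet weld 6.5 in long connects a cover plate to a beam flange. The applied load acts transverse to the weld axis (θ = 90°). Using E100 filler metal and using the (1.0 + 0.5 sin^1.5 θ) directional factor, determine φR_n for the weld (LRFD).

φR_n ≈ 96.9 kips

E100XX → F_EXX = 100 ksi.
t_e = 0.707 × 0.3125 = 0.2209 in; A_we = 0.2209 × 6.5 = 1.436 in².
Directional factor: 1.0 + 0.5 sin^1.5(90°) = 1.5.
F_nw = 0.6 × 100 × 1.5 = 90 ksi.
φR_n = 0.75 × 90 × 1.436 = 96.94 kips.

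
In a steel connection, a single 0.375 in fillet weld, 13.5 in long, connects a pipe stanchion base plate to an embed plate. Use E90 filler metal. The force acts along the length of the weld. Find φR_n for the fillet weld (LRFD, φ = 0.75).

E90XX → F_EXX = 90 ksi.
Effective throat t_e = 0.707 × 0.375 = 0.2651 in.
Total length L = 13.5 in; A_we = 0.2651 × 13.5 = 3.579 in².
F_nw = 0.6 F_EXX = 0.6 × 90 = 54 ksi.
φR_n = 0.75 × 54 × 3.579 = 145 kips.

φR_n ≈ 145 kips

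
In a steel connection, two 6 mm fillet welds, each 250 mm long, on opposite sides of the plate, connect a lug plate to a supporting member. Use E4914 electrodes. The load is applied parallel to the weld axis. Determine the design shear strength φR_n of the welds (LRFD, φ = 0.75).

φR_n ≈ 468 kN

E49XX → F_EXX = 490 MPa.
Effective throat t_e = 0.707 × 6 = 4.242 mm.
Total length L = 500 mm; A_we = 4.242 × 500 = 2121 mm².
F_nw = 0.6 F_EXX = 0.6 × 490 = 294 MPa.
φR_n = 0.75 × 294 × 2121 × 10⁻³ = 467.7 kN.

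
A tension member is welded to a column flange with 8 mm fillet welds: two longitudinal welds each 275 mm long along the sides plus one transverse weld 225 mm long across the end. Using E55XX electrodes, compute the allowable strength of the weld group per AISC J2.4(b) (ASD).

R_n/Ω ≈ 751 kN

E55XX → F_EXX = 550 MPa.
t_e = 0.707 × 8 = 5.656 mm.
R_nwl = 0.6 × 550 × 5.656 × 550 × 10⁻³ = 1027 kN (longitudinal, 2 welds).
R_nwt = 0.6 × 550 × 5.656 × 225 × 10⁻³ = 420 kN (transverse, base value).
(i) R_nwl + R_nwt = 1447 kN; (ii) 0.85 R_nwl + 1.5 R_nwt = 1503 kN.
R_n = max = 1503 kN [governs: (ii)]; R_n/Ω = 751.3 kN.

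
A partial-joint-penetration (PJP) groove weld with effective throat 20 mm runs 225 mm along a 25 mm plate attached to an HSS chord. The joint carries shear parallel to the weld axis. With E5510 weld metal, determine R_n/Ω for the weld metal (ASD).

R_n/Ω ≈ 742 kN

E55XX → F_EXX = 550 MPa.
Effective throat (given) t_e = 20 mm.
A_we = 20 × 225 = 4500 mm².
F_nw = 0.6 F_EXX = 330 MPa.
R_n/Ω = (330 × 4500) / 2.0 × 10⁻³ = 742.5 kN.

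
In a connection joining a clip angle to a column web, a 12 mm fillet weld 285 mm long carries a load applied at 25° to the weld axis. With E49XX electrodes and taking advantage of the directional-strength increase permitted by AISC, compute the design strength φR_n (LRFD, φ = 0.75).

E49XX → F_EXX = 490 MPa.
t_e = 0.707 × 12 = 8.484 mm; A_we = 8.484 × 285 = 2418 mm².
Directional factor: 1.0 + 0.5 sin^1.5(25°) = 1.137.
F_nw = 0.6 × 490 × 1.137 = 334.4 MPa.
φR_n = 0.75 × 334.4 × 2418 × 10⁻³ = 606.4 kN.

φR_n ≈ 606 kN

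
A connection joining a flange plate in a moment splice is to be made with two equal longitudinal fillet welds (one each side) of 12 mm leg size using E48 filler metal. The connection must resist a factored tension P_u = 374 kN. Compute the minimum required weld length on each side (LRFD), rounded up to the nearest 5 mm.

L = 105 mm on each side

E48XX → F_EXX = 480 MPa.
Throat t_e = 0.707 × 12 = 8.484 mm.
φr_n = 0.75 × 0.6 × 480 × 8.484 × 10⁻³ = 1.833 kN/mm.
L_req = P_u / φr_n = 374 / 1.833 = 204.1 mm total.
Per side: 204.1 / 2 = 102 mm.
Round up → use L = 105 mm on each side.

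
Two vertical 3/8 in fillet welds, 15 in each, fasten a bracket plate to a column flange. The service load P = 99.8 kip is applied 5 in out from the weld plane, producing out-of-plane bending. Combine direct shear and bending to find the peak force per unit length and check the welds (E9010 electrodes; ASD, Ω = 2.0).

f_max ≈ 7.44 kip/in; NOT adequate

E90XX → F_EXX = 90 ksi.
L_w = 2 × 15 = 30 in; section modulus (unit throat) S = 2 × L²/6 = 75 in².
Direct shear f_v = P/L_w = 99.8/30 = 3.327 kip/in.
Moment M = P × e = 99.8 × 5 = 499 kip·in; bending f_b = M/S = 6.653 kip/in.
f_max = √(f_v² + f_b²) = √(3.327² + 6.653²) = 7.439 kip/in.
r_n/Ω = (1/2.0) × 0.6 × 90 × (0.707 × 0.375) = 7.158 kip/in → NOT adequate.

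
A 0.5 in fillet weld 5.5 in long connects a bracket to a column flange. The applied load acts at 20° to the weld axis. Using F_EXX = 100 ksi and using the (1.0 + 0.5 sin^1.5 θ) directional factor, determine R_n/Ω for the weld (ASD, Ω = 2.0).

t_e = 0.707 × 0.5 = 0.3535 in; A_we = 0.3535 × 5.5 = 1.944 in².
Directional factor: 1.0 + 0.5 sin^1.5(20°) = 1.1.
F_nw = 0.6 × 100 × 1.1 = 66 ksi.
R_n/Ω = (66 × 1.944) / 2.0 = 64.16 kips.

R_n/Ω ≈ 64.2 kips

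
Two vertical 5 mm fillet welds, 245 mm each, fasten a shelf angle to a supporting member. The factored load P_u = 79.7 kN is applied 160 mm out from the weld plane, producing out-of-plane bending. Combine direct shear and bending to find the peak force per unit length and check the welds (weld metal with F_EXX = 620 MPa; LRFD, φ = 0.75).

L_w = 2 × 245 = 490 mm; section modulus (unit throat) S = 2 × L²/6 = 20010 mm².
Direct shear f_v = P/L_w = 79.7×10³/490 = 162.7 N/mm.
Moment M = P × e = 79.7×10³ × 160 = 12752000 N·mm; bending f_b = M/S = 637.3 N/mm.
f_max = √(f_v² + f_b²) = √(162.7² + 637.3²) = 657.8 N/mm.
φr_n = 0.75 × 0.6 × 620 × (0.707 × 5) = 986.3 N/mm → adequate.

f_max ≈ 658 N/mm; adequate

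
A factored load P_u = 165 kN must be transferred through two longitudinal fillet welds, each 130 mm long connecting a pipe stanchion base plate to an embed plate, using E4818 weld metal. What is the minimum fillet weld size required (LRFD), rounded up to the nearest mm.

E48XX → F_EXX = 480 MPa.
Total weld length L = 260 mm.
Required throat t_e = P_u / (φ × 0.6 F_EXX × L) = 165 / (0.75 × 0.6 × 480 × 260 × 10⁻³) = 2.938 mm.
Required leg w = t_e / 0.707 = 4.156 mm → use 5 mm.

w = 5 mm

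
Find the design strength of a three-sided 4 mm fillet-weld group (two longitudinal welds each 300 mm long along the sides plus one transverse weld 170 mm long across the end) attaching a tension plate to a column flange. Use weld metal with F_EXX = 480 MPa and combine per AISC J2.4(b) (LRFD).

t_e = 0.707 × 4 = 2.828 mm.
R_nwl = 0.6 × 480 × 2.828 × 600 × 10⁻³ = 488.7 kN (longitudinal, 2 welds).
R_nwt = 0.6 × 480 × 2.828 × 170 × 10⁻³ = 138.5 kN (transverse, base value).
(i) R_nwl + R_nwt = 627.1 kN; (ii) 0.85 R_nwl + 1.5 R_nwt = 623.1 kN.
R_n = max = 627.1 kN [governs: (i)]; φR_n = 470.4 kN.

φR_n ≈ 470 kN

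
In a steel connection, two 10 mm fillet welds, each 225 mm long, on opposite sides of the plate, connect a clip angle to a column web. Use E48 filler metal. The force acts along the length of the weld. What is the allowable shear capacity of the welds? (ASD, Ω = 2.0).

E48XX → F_EXX = 480 MPa.
Effective throat t_e = 0.707 × 10 = 7.07 mm.
Total length L = 450 mm; A_we = 7.07 × 450 = 3181 mm².
F_nw = 0.6 F_EXX = 0.6 × 480 = 288 MPa.
R_n = 288 × 3181 × 10⁻³ = 916.3 kN; R_n/Ω = 916.3/2.0 = 458.1 kN.

R_n/Ω ≈ 458 kN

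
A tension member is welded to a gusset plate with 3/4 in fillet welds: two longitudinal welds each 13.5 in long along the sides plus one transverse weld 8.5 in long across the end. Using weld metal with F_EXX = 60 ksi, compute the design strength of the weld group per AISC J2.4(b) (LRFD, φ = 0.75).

t_e = 0.707 × 0.75 = 0.5302 in.
R_nwl = 0.6 × 60 × 0.5302 × 27 = 515.4 kip (longitudinal, 2 welds).
R_nwt = 0.6 × 60 × 0.5302 × 8.5 = 162.3 kip (transverse, base value).
(i) R_nwl + R_nwt = 677.7 kip; (ii) 0.85 R_nwl + 1.5 R_nwt = 681.5 kip.
R_n = max = 681.5 kip [governs: (ii)]; φR_n = 511.1 kip.

φR_n ≈ 511 kip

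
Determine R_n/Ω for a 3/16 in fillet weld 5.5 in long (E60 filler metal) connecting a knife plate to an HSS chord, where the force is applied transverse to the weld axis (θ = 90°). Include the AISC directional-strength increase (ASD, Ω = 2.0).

R_n/Ω ≈ 19.7 kip

E60XX → F_EXX = 60 ksi.
t_e = 0.707 × 0.1875 = 0.1326 in; A_we = 0.1326 × 5.5 = 0.7291 in².
Directional factor: 1.0 + 0.5 sin^1.5(90°) = 1.5.
F_nw = 0.6 × 60 × 1.5 = 54 ksi.
R_n/Ω = (54 × 0.7291) / 2.0 = 19.69 kip.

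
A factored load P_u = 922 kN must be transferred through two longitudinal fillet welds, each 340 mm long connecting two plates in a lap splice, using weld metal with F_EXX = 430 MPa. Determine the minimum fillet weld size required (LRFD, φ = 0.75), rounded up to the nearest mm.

w = 10 mm

Total weld length L = 680 mm.
Required throat t_e = P_u / (φ × 0.6 F_EXX × L) = 922 / (0.75 × 0.6 × 430 × 680 × 10⁻³) = 7.007 mm.
Required leg w = t_e / 0.707 = 9.911 mm → use 10 mm.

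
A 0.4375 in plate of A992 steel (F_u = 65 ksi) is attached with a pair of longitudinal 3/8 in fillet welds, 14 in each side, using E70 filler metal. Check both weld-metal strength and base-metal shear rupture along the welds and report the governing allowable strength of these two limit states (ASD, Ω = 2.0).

E70XX → F_EXX = 70 ksi.
t_e = 0.707 × 0.375 = 0.2651 in; L = 28 in.
Weld metal: R_n/Ω = (1/2.0) × 0.6 × 70 × 0.2651 × 28 = 155.9 kip.
Base metal (shear rupture): R_n/Ω = (1/2.0) × 0.6 × 65 × 0.4375 × 28 = 238.9 kip.
Governing: weld metal.

R_n/Ω ≈ 156 kip (weld metal governs)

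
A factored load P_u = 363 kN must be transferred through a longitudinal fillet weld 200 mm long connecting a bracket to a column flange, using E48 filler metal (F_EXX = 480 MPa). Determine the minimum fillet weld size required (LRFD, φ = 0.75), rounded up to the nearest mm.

w = 12 mm

Total weld length L = 200 mm.
Required throat t_e = P_u / (φ × 0.6 F_EXX × L) = 363 / (0.75 × 0.6 × 480 × 200 × 10⁻³) = 8.403 mm.
Required leg w = t_e / 0.707 = 11.89 mm → use 12 mm.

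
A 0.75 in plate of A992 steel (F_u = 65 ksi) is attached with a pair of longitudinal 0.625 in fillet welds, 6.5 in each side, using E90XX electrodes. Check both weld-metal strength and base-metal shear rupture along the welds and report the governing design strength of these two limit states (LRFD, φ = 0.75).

E90XX → F_EXX = 90 ksi.
t_e = 0.707 × 0.625 = 0.4419 in; L = 13 in.
Weld metal: φR_n = 0.75 × 0.6 × 90 × 0.4419 × 13 = 232.6 kip.
Base metal (shear rupture): φR_n = 0.75 × 0.6 × 65 × 0.75 × 13 = 285.2 kip.
Governing: weld metal.

φR_n ≈ 233 kip (weld metal governs)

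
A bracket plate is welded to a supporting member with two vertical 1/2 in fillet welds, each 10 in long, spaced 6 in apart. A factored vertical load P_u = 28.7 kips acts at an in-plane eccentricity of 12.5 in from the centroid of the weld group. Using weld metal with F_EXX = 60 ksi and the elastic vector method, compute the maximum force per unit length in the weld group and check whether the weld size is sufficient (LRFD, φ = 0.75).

Total weld length L_w = 20 in. Treat welds as unit-width lines.
Polar moment about centroid: J = 2[d³/12 + d(b/2)²] = 2[10³/12 + 10×3²] = 346.7 in³.
Direct shear f_v = P/L_w = 28.7 / 20 = 1.435 kip/in (vertical).
Torsion M = P·e = 28.7 × 12.5 = 358.75 kip·in.
Critical point at (x, y) = (3, 5) from centroid. f_tx = M·y/J = 5.174 kip/in; f_ty = M·x/J = 3.105 kip/in.
Resultant f_max = √[f_tx² + (f_v + f_ty)²] = √[5.174² + (1.435 + 3.105)²] = 6.883 kip/in.
Capacity per unit length: φr_n = 0.75 × 0.6 × 60 × (0.707 × 0.5) = 9.544 kip/in.
6.883 ≤ 9.544 → adequate.

f_max ≈ 6.88 kip/in; adequate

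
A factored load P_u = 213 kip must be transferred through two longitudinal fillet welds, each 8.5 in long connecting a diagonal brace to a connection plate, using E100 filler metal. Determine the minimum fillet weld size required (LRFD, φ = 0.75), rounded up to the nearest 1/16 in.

E100XX → F_EXX = 100 ksi.
Total weld length L = 17 in.
Required throat t_e = P_u / (φ × 0.6 F_EXX × L) = 213 / (0.75 × 0.6 × 100 × 17) = 0.2784 in.
Required leg w = t_e / 0.707 = 0.3938 in → use 7/16 in.

w = 7/16 in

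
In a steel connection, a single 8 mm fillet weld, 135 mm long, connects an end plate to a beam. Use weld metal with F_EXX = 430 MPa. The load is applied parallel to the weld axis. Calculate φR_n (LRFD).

Effective throat t_e = 0.707 × 8 = 5.656 mm.
Total length L = 135 mm; A_we = 5.656 × 135 = 763.6 mm².
F_nw = 0.6 F_EXX = 0.6 × 430 = 258 MPa.
φR_n = 0.75 × 258 × 763.6 × 10⁻³ = 147.7 kN.

φR_n ≈ 148 kN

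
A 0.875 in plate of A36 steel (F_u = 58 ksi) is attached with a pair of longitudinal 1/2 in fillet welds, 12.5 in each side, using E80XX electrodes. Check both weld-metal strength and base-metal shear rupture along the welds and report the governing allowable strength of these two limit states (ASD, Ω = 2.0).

E80XX → F_EXX = 80 ksi.
t_e = 0.707 × 0.5 = 0.3535 in; L = 25 in.
Weld metal: R_n/Ω = (1/2.0) × 0.6 × 80 × 0.3535 × 25 = 212.1 kip.
Base metal (shear rupture): R_n/Ω = (1/2.0) × 0.6 × 58 × 0.875 × 25 = 380.6 kip.
Governing: weld metal.

R_n/Ω ≈ 212 kip (weld metal governs)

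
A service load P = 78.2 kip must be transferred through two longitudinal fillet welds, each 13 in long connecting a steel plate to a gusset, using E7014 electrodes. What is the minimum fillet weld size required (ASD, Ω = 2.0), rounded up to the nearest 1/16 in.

w = 1/4 in

E70XX → F_EXX = 70 ksi.
Total weld length L = 26 in.
Required throat t_e = P × Ω / (0.6 F_EXX × L) = 78.2 × 2.0 / (0.6 × 70 × 26) = 0.1432 in.
Required leg w = t_e / 0.707 = 0.2026 in → use 1/4 in.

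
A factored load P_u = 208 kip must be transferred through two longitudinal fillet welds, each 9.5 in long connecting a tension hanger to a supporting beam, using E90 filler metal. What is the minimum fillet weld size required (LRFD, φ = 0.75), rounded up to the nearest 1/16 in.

w = 7/16 in

E90XX → F_EXX = 90 ksi.
Total weld length L = 19 in.
Required throat t_e = P_u / (φ × 0.6 F_EXX × L) = 208 / (0.75 × 0.6 × 90 × 19) = 0.2703 in.
Required leg w = t_e / 0.707 = 0.3823 in → use 7/16 in.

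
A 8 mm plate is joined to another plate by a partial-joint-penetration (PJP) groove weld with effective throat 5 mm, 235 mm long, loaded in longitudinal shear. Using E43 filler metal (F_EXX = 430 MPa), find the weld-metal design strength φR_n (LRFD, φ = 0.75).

Effective throat (given) t_e = 5 mm.
A_we = 5 × 235 = 1175 mm².
F_nw = 0.6 F_EXX = 258 MPa.
φR_n = 0.75 × 258 × 1175 × 10⁻³ = 227.4 kN.

φR_n ≈ 227 kN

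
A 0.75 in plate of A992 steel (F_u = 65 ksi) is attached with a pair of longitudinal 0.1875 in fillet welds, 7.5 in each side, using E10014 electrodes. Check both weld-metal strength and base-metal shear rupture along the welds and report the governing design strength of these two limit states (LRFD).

E100XX → F_EXX = 100 ksi.
t_e = 0.707 × 0.1875 = 0.1326 in; L = 15 in.
Weld metal: φR_n = 0.75 × 0.6 × 100 × 0.1326 × 15 = 89.48 kips.
Base metal (shear rupture): φR_n = 0.75 × 0.6 × 65 × 0.75 × 15 = 329.1 kips.
Governing: weld metal.

φR_n ≈ 89.5 kips (weld metal governs)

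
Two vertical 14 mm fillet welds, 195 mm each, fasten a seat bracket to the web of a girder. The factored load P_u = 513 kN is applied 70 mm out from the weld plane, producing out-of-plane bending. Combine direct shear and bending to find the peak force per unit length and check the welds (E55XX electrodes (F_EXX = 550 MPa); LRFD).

f_max ≈ 3120 N/mm; NOT adequate

L_w = 2 × 195 = 390 mm; section modulus (unit throat) S = 2 × L²/6 = 12680 mm².
Direct shear f_v = P/L_w = 513×10³/390 = 1315 N/mm.
Moment M = P × e = 513×10³ × 70 = 35910000 N·mm; bending f_b = M/S = 2833 N/mm.
f_max = √(f_v² + f_b²) = √(1315² + 2833²) = 3124 N/mm.
φr_n = 0.75 × 0.6 × 550 × (0.707 × 14) = 2450 N/mm → NOT adequate.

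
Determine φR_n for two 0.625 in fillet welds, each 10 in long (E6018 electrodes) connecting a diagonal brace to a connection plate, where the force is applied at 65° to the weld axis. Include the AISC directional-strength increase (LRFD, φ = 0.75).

φR_n ≈ 342 kips

E60XX → F_EXX = 60 ksi.
t_e = 0.707 × 0.625 = 0.4419 in; A_we = 0.4419 × 20 = 8.837 in².
Directional factor: 1.0 + 0.5 sin^1.5(65°) = 1.431.
F_nw = 0.6 × 60 × 1.431 = 51.53 ksi.
φR_n = 0.75 × 51.53 × 8.837 = 341.6 kips.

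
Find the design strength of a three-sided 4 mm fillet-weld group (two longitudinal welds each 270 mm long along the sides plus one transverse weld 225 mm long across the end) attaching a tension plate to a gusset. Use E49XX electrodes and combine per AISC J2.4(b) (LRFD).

E49XX → F_EXX = 490 MPa.
t_e = 0.707 × 4 = 2.828 mm.
R_nwl = 0.6 × 490 × 2.828 × 540 × 10⁻³ = 449 kN (longitudinal, 2 welds).
R_nwt = 0.6 × 490 × 2.828 × 225 × 10⁻³ = 187.1 kN (transverse, base value).
(i) R_nwl + R_nwt = 636 kN; (ii) 0.85 R_nwl + 1.5 R_nwt = 662.2 kN.
R_n = max = 662.2 kN [governs: (ii)]; φR_n = 496.7 kN.

φR_n ≈ 497 kN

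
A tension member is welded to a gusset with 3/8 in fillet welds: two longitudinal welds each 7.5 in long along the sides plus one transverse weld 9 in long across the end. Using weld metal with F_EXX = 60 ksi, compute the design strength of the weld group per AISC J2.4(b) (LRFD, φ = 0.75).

φR_n ≈ 188 kips

t_e = 0.707 × 0.375 = 0.2651 in.
R_nwl = 0.6 × 60 × 0.2651 × 15 = 143.2 kips (longitudinal, 2 welds).
R_nwt = 0.6 × 60 × 0.2651 × 9 = 85.9 kips (transverse, base value).
(i) R_nwl + R_nwt = 229.1 kips; (ii) 0.85 R_nwl + 1.5 R_nwt = 250.5 kips.
R_n = max = 250.5 kips [governs: (ii)]; φR_n = 187.9 kips.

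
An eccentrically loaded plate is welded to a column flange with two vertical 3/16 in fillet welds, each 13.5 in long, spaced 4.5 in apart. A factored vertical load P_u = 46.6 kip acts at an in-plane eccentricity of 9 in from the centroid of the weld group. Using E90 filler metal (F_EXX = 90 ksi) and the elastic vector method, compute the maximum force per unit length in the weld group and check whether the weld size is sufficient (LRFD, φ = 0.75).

Total weld length L_w = 27 in. Treat welds as unit-width lines.
Polar moment about centroid: J = 2[d³/12 + d(b/2)²] = 2[13.5³/12 + 13.5×2.25²] = 546.8 in³.
Direct shear f_v = P/L_w = 46.6 / 27 = 1.726 kip/in (vertical).
Torsion M = P·e = 46.6 × 9 = 419.4 kip·in.
Critical point at (x, y) = (2.25, 6.75) from centroid. f_tx = M·y/J = 5.178 kip/in; f_ty = M·x/J = 1.726 kip/in.
Resultant f_max = √[f_tx² + (f_v + f_ty)²] = √[5.178² + (1.726 + 1.726)²] = 6.223 kip/in.
Capacity per unit length: φr_n = 0.75 × 0.6 × 90 × (0.707 × 0.1875) = 5.369 kip/in.
6.223 > 5.369 → NOT adequate.

f_max ≈ 6.22 kip/in; NOT adequate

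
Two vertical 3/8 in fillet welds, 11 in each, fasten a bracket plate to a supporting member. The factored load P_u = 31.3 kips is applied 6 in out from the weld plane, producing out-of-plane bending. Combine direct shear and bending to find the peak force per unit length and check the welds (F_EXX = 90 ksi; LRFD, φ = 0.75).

L_w = 2 × 11 = 22 in; section modulus (unit throat) S = 2 × L²/6 = 40.33 in².
Direct shear f_v = P/L_w = 31.3/22 = 1.423 kip/in.
Moment M = P × e = 31.3 × 6 = 187.8 kip·in; bending f_b = M/S = 4.656 kip/in.
f_max = √(f_v² + f_b²) = √(1.423² + 4.656²) = 4.869 kip/in.
φr_n = 0.75 × 0.6 × 90 × (0.707 × 0.375) = 10.74 kip/in → adequate.

f_max ≈ 4.87 kip/in; adequate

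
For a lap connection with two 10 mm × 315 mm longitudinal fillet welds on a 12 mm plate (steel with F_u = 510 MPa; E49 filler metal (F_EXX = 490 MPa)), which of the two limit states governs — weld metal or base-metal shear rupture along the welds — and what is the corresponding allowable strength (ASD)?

t_e = 0.707 × 10 = 7.07 mm; L = 630 mm.
Weld metal: R_n/Ω = (1/2.0) × 0.6 × 490 × 7.07 × 630 × 10⁻³ = 654.8 kN.
Base metal (shear rupture): R_n/Ω = (1/2.0) × 0.6 × 510 × 12 × 630 × 10⁻³ = 1157 kN.
Governing: weld metal.

R_n/Ω ≈ 655 kN (weld metal governs)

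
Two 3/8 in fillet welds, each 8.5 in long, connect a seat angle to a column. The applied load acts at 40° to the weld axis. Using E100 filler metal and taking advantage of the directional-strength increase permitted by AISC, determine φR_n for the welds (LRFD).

E100XX → F_EXX = 100 ksi.
t_e = 0.707 × 0.375 = 0.2651 in; A_we = 0.2651 × 17 = 4.507 in².
Directional factor: 1.0 + 0.5 sin^1.5(40°) = 1.258.
F_nw = 0.6 × 100 × 1.258 = 75.46 ksi.
φR_n = 0.75 × 75.46 × 4.507 = 255.1 kip.

φR_n ≈ 255 kip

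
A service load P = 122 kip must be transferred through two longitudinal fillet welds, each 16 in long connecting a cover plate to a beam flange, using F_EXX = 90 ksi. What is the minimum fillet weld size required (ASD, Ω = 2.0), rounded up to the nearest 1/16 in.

w = 1/4 in

Total weld length L = 32 in.
Required throat t_e = P × Ω / (0.6 F_EXX × L) = 122 × 2.0 / (0.6 × 90 × 32) = 0.1412 in.
Required leg w = t_e / 0.707 = 0.1997 in → use 1/4 in.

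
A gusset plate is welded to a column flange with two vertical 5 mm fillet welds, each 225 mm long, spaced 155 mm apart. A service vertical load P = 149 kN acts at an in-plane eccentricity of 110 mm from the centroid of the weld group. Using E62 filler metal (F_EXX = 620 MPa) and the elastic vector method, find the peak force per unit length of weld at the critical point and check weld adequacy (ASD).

Total weld length L_w = 450 mm. Treat welds as unit-width lines.
Polar moment about centroid: J = 2[d³/12 + d(b/2)²] = 2[225³/12 + 225×77.5²] = 4601000 mm³.
Direct shear f_v = P/L_w = 149×10³ / 450 = 331.1 N/mm (vertical).
Torsion M = P·e = 149×10³ × 110 = 16390000 N·mm.
Critical point at (x, y) = (77.5, 112.5) from centroid. f_tx = M·y/J = 400.7 N/mm; f_ty = M·x/J = 276.1 N/mm.
Resultant f_max = √[f_tx² + (f_v + f_ty)²] = √[400.7² + (331.1 + 276.1)²] = 727.5 N/mm.
Capacity per unit length: r_n/Ω = (1/2.0) × 0.6 × 620 × (0.707 × 5) = 657.5 N/mm.
727.5 > 657.5 → NOT adequate.

f_max ≈ 727 N/mm; NOT adequate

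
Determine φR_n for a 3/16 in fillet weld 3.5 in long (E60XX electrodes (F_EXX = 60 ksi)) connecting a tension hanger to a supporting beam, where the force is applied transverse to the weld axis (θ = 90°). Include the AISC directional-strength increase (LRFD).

t_e = 0.707 × 0.1875 = 0.1326 in; A_we = 0.1326 × 3.5 = 0.464 in².
Directional factor: 1.0 + 0.5 sin^1.5(90°) = 1.5.
F_nw = 0.6 × 60 × 1.5 = 54 ksi.
φR_n = 0.75 × 54 × 0.464 = 18.79 kip.

φR_n ≈ 18.8 kip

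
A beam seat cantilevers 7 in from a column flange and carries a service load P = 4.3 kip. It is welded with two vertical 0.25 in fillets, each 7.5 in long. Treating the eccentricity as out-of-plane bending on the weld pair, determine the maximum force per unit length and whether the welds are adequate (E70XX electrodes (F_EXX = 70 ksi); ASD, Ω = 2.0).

f_max ≈ 1.63 kip/in; adequate

L_w = 2 × 7.5 = 15 in; section modulus (unit throat) S = 2 × L²/6 = 18.75 in².
Direct shear f_v = P/L_w = 4.3/15 = 0.2867 kip/in.
Moment M = P × e = 4.3 × 7 = 30.1 kip·in; bending f_b = M/S = 1.605 kip/in.
f_max = √(f_v² + f_b²) = √(0.2867² + 1.605²) = 1.631 kip/in.
r_n/Ω = (1/2.0) × 0.6 × 70 × (0.707 × 0.25) = 3.712 kip/in → adequate.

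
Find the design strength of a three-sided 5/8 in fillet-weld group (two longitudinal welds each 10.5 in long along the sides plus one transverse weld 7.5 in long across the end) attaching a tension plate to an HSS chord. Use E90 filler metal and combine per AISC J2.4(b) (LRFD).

φR_n ≈ 521 kip

E90XX → F_EXX = 90 ksi.
t_e = 0.707 × 0.625 = 0.4419 in.
R_nwl = 0.6 × 90 × 0.4419 × 21 = 501.1 kip (longitudinal, 2 welds).
R_nwt = 0.6 × 90 × 0.4419 × 7.5 = 179 kip (transverse, base value).
(i) R_nwl + R_nwt = 680 kip; (ii) 0.85 R_nwl + 1.5 R_nwt = 694.4 kip.
R_n = max = 694.4 kip [governs: (ii)]; φR_n = 520.8 kip.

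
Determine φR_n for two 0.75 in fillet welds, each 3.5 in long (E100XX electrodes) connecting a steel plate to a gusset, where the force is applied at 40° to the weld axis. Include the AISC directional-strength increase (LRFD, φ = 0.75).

E100XX → F_EXX = 100 ksi.
t_e = 0.707 × 0.75 = 0.5302 in; A_we = 0.5302 × 7 = 3.712 in².
Directional factor: 1.0 + 0.5 sin^1.5(40°) = 1.258.
F_nw = 0.6 × 100 × 1.258 = 75.46 ksi.
φR_n = 0.75 × 75.46 × 3.712 = 210.1 kips.

φR_n ≈ 210 kips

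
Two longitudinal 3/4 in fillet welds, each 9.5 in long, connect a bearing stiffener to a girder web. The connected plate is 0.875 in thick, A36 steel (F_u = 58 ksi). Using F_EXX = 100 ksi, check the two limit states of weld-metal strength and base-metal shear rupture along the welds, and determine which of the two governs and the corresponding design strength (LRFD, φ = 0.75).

φR_n ≈ 434 kip (base-metal shear rupture governs)

t_e = 0.707 × 0.75 = 0.5302 in; L = 19 in.
Weld metal: φR_n = 0.75 × 0.6 × 100 × 0.5302 × 19 = 453.4 kip.
Base metal (shear rupture): φR_n = 0.75 × 0.6 × 58 × 0.875 × 19 = 433.9 kip.
Governing: base-metal shear rupture.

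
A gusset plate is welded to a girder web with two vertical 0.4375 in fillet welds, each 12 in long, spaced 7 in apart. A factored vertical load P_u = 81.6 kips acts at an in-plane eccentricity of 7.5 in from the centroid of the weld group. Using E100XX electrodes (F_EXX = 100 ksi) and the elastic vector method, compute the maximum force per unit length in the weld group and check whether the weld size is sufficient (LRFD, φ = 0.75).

f_max ≈ 9.48 kip/in; adequate

Total weld length L_w = 24 in. Treat welds as unit-width lines.
Polar moment about centroid: J = 2[d³/12 + d(b/2)²] = 2[12³/12 + 12×3.5²] = 582 in³.
Direct shear f_v = P/L_w = 81.6 / 24 = 3.4 kip/in (vertical).
Torsion M = P·e = 81.6 × 7.5 = 612 kip·in.
Critical point at (x, y) = (3.5, 6) from centroid. f_tx = M·y/J = 6.309 kip/in; f_ty = M·x/J = 3.68 kip/in.
Resultant f_max = √[f_tx² + (f_v + f_ty)²] = √[6.309² + (3.4 + 3.68)²] = 9.484 kip/in.
Capacity per unit length: φr_n = 0.75 × 0.6 × 100 × (0.707 × 0.4375) = 13.92 kip/in.
9.484 ≤ 13.92 → adequate.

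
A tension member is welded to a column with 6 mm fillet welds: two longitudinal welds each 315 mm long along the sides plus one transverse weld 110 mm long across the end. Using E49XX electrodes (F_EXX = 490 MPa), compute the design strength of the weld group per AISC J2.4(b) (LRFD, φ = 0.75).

φR_n ≈ 692 kN

t_e = 0.707 × 6 = 4.242 mm.
R_nwl = 0.6 × 490 × 4.242 × 630 × 10⁻³ = 785.7 kN (longitudinal, 2 welds).
R_nwt = 0.6 × 490 × 4.242 × 110 × 10⁻³ = 137.2 kN (transverse, base value).
(i) R_nwl + R_nwt = 922.9 kN; (ii) 0.85 R_nwl + 1.5 R_nwt = 873.6 kN.
R_n = max = 922.9 kN [governs: (i)]; φR_n = 692.2 kN.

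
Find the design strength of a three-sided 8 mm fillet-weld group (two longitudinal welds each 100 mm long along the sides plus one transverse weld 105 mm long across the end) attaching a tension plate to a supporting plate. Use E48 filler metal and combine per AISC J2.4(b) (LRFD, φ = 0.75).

φR_n ≈ 400 kN

E48XX → F_EXX = 480 MPa.
t_e = 0.707 × 8 = 5.656 mm.
R_nwl = 0.6 × 480 × 5.656 × 200 × 10⁻³ = 325.8 kN (longitudinal, 2 welds).
R_nwt = 0.6 × 480 × 5.656 × 105 × 10⁻³ = 171 kN (transverse, base value).
(i) R_nwl + R_nwt = 496.8 kN; (ii) 0.85 R_nwl + 1.5 R_nwt = 533.5 kN.
R_n = max = 533.5 kN [governs: (ii)]; φR_n = 400.1 kN.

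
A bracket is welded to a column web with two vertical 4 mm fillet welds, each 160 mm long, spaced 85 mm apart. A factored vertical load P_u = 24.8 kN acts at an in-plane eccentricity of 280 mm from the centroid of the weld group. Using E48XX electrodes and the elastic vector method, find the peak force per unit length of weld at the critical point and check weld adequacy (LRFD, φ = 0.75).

E48XX → F_EXX = 480 MPa.
Total weld length L_w = 320 mm. Treat welds as unit-width lines.
Polar moment about centroid: J = 2[d³/12 + d(b/2)²] = 2[160³/12 + 160×42.5²] = 1261000 mm³.
Direct shear f_v = P/L_w = 24.8×10³ / 320 = 77.5 N/mm (vertical).
Torsion M = P·e = 24.8×10³ × 280 = 6944000 N·mm.
Critical point at (x, y) = (42.5, 80) from centroid. f_tx = M·y/J = 440.7 N/mm; f_ty = M·x/J = 234.1 N/mm.
Resultant f_max = √[f_tx² + (f_v + f_ty)²] = √[440.7² + (77.5 + 234.1)²] = 539.7 N/mm.
Capacity per unit length: φr_n = 0.75 × 0.6 × 480 × (0.707 × 4) = 610.8 N/mm.
539.7 ≤ 610.8 → adequate.

f_max ≈ 540 N/mm; adequate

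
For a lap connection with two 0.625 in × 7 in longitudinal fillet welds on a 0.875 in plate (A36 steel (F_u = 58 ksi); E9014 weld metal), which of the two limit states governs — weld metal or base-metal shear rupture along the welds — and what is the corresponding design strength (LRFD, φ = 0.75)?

E90XX → F_EXX = 90 ksi.
t_e = 0.707 × 0.625 = 0.4419 in; L = 14 in.
Weld metal: φR_n = 0.75 × 0.6 × 90 × 0.4419 × 14 = 250.5 kips.
Base metal (shear rupture): φR_n = 0.75 × 0.6 × 58 × 0.875 × 14 = 319.7 kips.
Governing: weld metal.

φR_n ≈ 251 kips (weld metal governs)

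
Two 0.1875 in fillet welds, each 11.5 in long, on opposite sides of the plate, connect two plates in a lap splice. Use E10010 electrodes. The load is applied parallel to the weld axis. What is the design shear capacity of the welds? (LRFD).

E100XX → F_EXX = 100 ksi.
Effective throat t_e = 0.707 × 0.1875 = 0.1326 in.
Total length L = 23 in; A_we = 0.1326 × 23 = 3.049 in².
F_nw = 0.6 F_EXX = 0.6 × 100 = 60 ksi.
φR_n = 0.75 × 60 × 3.049 = 137.2 kip.

φR_n ≈ 137 kip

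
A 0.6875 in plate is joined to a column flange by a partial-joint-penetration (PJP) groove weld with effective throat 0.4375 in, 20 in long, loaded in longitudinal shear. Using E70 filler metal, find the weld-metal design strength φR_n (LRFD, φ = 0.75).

E70XX → F_EXX = 70 ksi.
Effective throat (given) t_e = 0.4375 in.
A_we = 0.4375 × 20 = 8.75 in².
F_nw = 0.6 F_EXX = 42 ksi.
φR_n = 0.75 × 42 × 8.75 = 275.6 kip.

φR_n ≈ 276 kip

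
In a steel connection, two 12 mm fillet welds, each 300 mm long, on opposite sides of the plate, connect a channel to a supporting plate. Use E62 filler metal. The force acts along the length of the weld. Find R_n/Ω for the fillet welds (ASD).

E62XX → F_EXX = 620 MPa.
Effective throat t_e = 0.707 × 12 = 8.484 mm.
Total length L = 600 mm; A_we = 8.484 × 600 = 5090 mm².
F_nw = 0.6 F_EXX = 0.6 × 620 = 372 MPa.
R_n = 372 × 5090 × 10⁻³ = 1894 kN; R_n/Ω = 1894/2.0 = 946.8 kN.

R_n/Ω ≈ 947 kN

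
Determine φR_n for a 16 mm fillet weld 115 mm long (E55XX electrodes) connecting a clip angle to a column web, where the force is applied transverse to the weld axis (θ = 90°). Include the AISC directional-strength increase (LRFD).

E55XX → F_EXX = 550 MPa.
t_e = 0.707 × 16 = 11.31 mm; A_we = 11.31 × 115 = 1301 mm².
Directional factor: 1.0 + 0.5 sin^1.5(90°) = 1.5.
F_nw = 0.6 × 550 × 1.5 = 495 MPa.
φR_n = 0.75 × 495 × 1301 × 10⁻³ = 483 kN.

φR_n ≈ 483 kN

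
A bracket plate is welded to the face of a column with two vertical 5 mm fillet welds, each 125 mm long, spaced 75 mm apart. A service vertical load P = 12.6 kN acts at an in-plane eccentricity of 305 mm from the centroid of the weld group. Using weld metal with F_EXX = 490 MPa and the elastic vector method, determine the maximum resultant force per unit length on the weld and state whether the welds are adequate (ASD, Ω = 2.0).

Total weld length L_w = 250 mm. Treat welds as unit-width lines.
Polar moment about centroid: J = 2[d³/12 + d(b/2)²] = 2[125³/12 + 125×37.5²] = 677100 mm³.
Direct shear f_v = P/L_w = 12.6×10³ / 250 = 50.4 N/mm (vertical).
Torsion M = P·e = 12.6×10³ × 305 = 3843000 N·mm.
Critical point at (x, y) = (37.5, 62.5) from centroid. f_tx = M·y/J = 354.7 N/mm; f_ty = M·x/J = 212.8 N/mm.
Resultant f_max = √[f_tx² + (f_v + f_ty)²] = √[354.7² + (50.4 + 212.8)²] = 441.7 N/mm.
Capacity per unit length: r_n/Ω = (1/2.0) × 0.6 × 490 × (0.707 × 5) = 519.6 N/mm.
441.7 ≤ 519.6 → adequate.

f_max ≈ 442 N/mm; adequate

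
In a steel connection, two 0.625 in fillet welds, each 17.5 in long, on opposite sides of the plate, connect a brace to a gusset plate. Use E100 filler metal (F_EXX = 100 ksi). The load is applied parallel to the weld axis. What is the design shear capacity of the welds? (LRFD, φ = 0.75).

φR_n ≈ 696 kip

Effective throat t_e = 0.707 × 0.625 = 0.4419 in.
Total length L = 35 in; A_we = 0.4419 × 35 = 15.47 in².
F_nw = 0.6 F_EXX = 0.6 × 100 = 60 ksi.
φR_n = 0.75 × 60 × 15.47 = 696 kip.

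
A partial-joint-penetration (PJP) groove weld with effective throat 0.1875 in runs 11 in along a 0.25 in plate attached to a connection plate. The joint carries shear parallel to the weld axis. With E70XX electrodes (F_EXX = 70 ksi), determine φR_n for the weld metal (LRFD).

φR_n ≈ 65 kip

Effective throat (given) t_e = 0.1875 in.
A_we = 0.1875 × 11 = 2.062 in².
F_nw = 0.6 F_EXX = 42 ksi.
φR_n = 0.75 × 42 × 2.062 = 64.97 kip.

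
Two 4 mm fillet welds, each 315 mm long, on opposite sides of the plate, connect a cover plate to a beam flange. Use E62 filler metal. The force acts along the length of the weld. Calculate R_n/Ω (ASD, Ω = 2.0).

R_n/Ω ≈ 331 kN

E62XX → F_EXX = 620 MPa.
Effective throat t_e = 0.707 × 4 = 2.828 mm.
Total length L = 630 mm; A_we = 2.828 × 630 = 1782 mm².
F_nw = 0.6 F_EXX = 0.6 × 620 = 372 MPa.
R_n = 372 × 1782 × 10⁻³ = 662.8 kN; R_n/Ω = 662.8/2.0 = 331.4 kN.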